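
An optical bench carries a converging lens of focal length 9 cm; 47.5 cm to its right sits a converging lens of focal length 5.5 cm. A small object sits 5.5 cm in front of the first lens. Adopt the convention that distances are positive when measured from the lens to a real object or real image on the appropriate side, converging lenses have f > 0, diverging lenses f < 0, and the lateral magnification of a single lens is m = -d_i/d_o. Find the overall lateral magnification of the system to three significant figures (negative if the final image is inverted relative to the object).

-0.252

Applying the thin-lens equation to the first lens, 1/9 = 1/5.5 + 1/d_i1, which gives d_i1 = -14.143 cm.
Its lateral magnification is m_1 = -d_i1/d_o1 = -(-14.143)/5.5 = 2.5714.
With d_i1 < 0 the first image is virtual and lies on the object side; the object distance for lens 2 is d_o2 = 47.5 - (-14.143) = 61.643 cm.
Applying the thin-lens equation again with f_2 = 5.5 cm and d_o2 = 61.643 cm gives d_i2 = 6.039 cm.
m_2 = -(6.039)/(61.643) = -0.0980.
Overall magnification: m = m_1 m_2 = -0.2519.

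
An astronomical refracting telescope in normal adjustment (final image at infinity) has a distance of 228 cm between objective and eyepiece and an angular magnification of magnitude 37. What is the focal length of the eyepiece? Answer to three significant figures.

6.00 cm

In normal adjustment the tube length equals f_obj + f_eye and |M| = f_obj/f_eye.
So f_obj = 37 f_eye and 37 f_eye + f_eye = 228 cm, giving f_eye = 228/38 = 6.000 cm and f_obj = 222.000 cm.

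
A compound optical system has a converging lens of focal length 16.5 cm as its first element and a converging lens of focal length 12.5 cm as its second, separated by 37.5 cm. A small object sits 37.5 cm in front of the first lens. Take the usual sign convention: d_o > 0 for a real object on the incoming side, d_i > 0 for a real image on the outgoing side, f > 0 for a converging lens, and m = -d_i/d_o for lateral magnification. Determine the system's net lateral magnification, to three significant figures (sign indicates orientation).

-2.20

Lens 1: 1/d_i1 = 1/f_1 - 1/d_o1 = 1/16.5 - 1/37.5 = 0.03394 cm^-1, so d_i1 = 29.464 cm.
m_1 = -(29.464)/37.5 = -0.7857.
That image sits 8.036 cm in front of the second lens, so d_o2 = 8.036 cm.
Lens 2: 1/d_i2 = 1/f_2 - 1/d_o2 = 1/12.5 - 1/(8.036) = -0.04444 cm^-1, so d_i2 = -22.500 cm.
m_2 = -(-22.500)/(8.036) = 2.8000.
The system's lateral magnification is m_1 m_2 = (-0.7857)(2.8000) = -2.2000.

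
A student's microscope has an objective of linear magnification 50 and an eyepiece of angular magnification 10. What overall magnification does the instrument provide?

The overall magnification of a compound microscope is the product of the objective and eyepiece magnifications:
M = M_obj x M_eye = 50 x 10 = 500.

500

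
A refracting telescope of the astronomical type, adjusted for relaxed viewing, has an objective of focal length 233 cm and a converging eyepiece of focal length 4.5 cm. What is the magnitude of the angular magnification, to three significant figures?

|M| = f_obj/|f_eye| = 233/4.5 = 51.778.

51.8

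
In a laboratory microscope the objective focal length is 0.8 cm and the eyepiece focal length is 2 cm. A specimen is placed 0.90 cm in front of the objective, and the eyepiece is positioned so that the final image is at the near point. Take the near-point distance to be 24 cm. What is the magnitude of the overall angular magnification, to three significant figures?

104

Objective: 1/d_i = 1/f_obj - 1/d_o = 1/0.8 - 1/0.90 = 0.13889 cm^-1, so d_i = 7.200 cm.
m_obj = -d_i/d_o = -7.200/0.90 = -8.000.
Eyepiece angular magnification (image at near point): M_eye = 1 + D/f_e = 1 + 24/2 = 13.000.
Overall M = m_obj x M_eye = (-8.000)(13.000) = -104.00.
|M| = 104.00.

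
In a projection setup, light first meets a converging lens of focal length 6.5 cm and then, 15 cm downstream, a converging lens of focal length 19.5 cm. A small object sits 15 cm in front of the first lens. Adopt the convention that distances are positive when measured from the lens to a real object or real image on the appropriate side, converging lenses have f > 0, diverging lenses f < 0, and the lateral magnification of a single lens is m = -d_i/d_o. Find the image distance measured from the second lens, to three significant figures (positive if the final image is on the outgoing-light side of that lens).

Lens 1: 1/d_i1 = 1/f_1 - 1/d_o1 = 1/6.5 - 1/15 = 0.08718 cm^-1, so d_i1 = 11.471 cm.
That image sits 3.529 cm in front of the second lens, so d_o2 = 3.529 cm.
Lens 2: 1/d_i2 = 1/f_2 - 1/d_o2 = 1/19.5 - 1/(3.529) = -0.23205 cm^-1, so d_i2 = -4.309 cm.

-4.31 cm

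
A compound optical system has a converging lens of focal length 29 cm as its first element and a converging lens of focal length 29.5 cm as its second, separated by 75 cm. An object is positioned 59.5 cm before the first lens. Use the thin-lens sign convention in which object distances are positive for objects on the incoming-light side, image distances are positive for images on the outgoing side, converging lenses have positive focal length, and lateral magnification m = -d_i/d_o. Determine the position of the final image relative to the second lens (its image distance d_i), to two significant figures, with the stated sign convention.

First lens: d_i1 = 1/(1/29 - 1/59.5) = 56.574 cm.
That image sits 18.426 cm in front of the second lens, so d_o2 = 18.426 cm.
Second lens: d_i2 = 1/(1/29.5 - 1/(18.426)) = -49.087 cm.

-49 cm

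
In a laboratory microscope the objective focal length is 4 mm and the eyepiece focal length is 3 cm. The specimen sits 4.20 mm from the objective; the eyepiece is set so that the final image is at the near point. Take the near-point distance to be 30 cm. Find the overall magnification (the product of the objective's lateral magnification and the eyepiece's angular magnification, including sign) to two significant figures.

Convert to cm: f_obj = 4 mm = 0.4 cm; d_o = 4.20 mm = 0.42 cm.
Objective: 1/d_i = 1/f_obj - 1/d_o = 1/0.4 - 1/0.42 = 0.11905 cm^-1, so d_i = 8.400 cm.
m_obj = -d_i/d_o = -8.400/0.42 = -20.000.
Eyepiece angular magnification (image at near point): M_eye = 1 + D/f_e = 1 + 30/3 = 11.000.
Overall M = m_obj x M_eye = (-20.000)(11.000) = -220.00.

-220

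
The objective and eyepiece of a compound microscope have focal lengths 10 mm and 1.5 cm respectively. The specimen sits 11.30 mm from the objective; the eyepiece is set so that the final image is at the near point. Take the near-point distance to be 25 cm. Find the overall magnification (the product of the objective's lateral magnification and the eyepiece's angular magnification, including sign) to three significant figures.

-136

Convert to cm: f_obj = 10 mm = 1 cm; d_o = 11.30 mm = 1.13 cm.
Objective: 1/d_i = 1/f_obj - 1/d_o = 1/1 - 1/1.13 = 0.11504 cm^-1, so d_i = 8.692 cm.
m_obj = -d_i/d_o = -8.692/1.13 = -7.692.
Eyepiece angular magnification (image at near point): M_eye = 1 + D/f_e = 1 + 25/1.5 = 17.667.
Overall M = m_obj x M_eye = (-7.692)(17.667) = -135.90.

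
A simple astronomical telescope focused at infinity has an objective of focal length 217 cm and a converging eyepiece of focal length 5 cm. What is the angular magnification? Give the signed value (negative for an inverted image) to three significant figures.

M = -f_obj/f_eye = -217/(5) = -43.400.

-43.4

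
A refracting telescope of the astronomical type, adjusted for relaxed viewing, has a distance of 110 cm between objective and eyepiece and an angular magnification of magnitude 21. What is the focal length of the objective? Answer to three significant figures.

105 cm

In normal adjustment the tube length equals f_obj + f_eye and |M| = f_obj/f_eye.
So f_obj = 21 f_eye and 21 f_eye + f_eye = 110 cm, giving f_eye = 110/22 = 5.000 cm and f_obj = 105.000 cm.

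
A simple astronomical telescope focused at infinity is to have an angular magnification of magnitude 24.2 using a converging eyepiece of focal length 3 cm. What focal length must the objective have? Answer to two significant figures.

73 cm

|M| = f_obj/|f_eye|, so f_obj = |M| x |f_eye| = 24.2 x 3 = 72.600 cm.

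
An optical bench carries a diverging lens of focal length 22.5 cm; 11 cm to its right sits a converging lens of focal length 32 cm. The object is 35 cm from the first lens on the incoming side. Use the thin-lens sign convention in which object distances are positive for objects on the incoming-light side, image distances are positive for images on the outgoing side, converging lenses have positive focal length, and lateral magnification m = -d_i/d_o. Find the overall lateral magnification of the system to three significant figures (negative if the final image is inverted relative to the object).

Applying the thin-lens equation to the first lens, 1/(-22.5) = 1/35 + 1/d_i1, which gives d_i1 = -13.696 cm.
Its lateral magnification is m_1 = -d_i1/d_o1 = -(-13.696)/35 = 0.3913.
With d_i1 < 0 the first image is virtual and lies on the object side; the object distance for lens 2 is d_o2 = 11 - (-13.696) = 24.696 cm.
Applying the thin-lens equation again with f_2 = 32 cm and d_o2 = 24.696 cm gives d_i2 = -108.190 cm.
m_2 = -(-108.190)/(24.696) = 4.3810.
The system's lateral magnification is m_1 m_2 = (0.3913)(4.3810) = 1.7143.

1.71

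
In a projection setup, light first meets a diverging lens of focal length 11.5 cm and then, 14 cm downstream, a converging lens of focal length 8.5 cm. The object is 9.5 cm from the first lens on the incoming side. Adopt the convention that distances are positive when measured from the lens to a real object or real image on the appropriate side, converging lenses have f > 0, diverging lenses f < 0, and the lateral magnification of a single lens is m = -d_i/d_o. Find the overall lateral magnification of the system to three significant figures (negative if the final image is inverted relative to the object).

Lens 1: 1/d_i1 = 1/f_1 - 1/d_o1 = 1/(-11.5) - 1/9.5 = -0.19222 cm^-1, so d_i1 = -5.202 cm.
m_1 = -(-5.202)/9.5 = 0.5476.
The intermediate image is virtual, 5.202 cm to the left of lens 1, so d_o2 = L - d_i1 = 14 - (-5.202) = 19.202 cm.
Lens 2: 1/d_i2 = 1/f_2 - 1/d_o2 = 1/8.5 - 1/(19.202) = 0.06557 cm^-1, so d_i2 = 15.251 cm.
m_2 = -(15.251)/(19.202) = -0.7942.
Total m = m_1 x m_2 = (0.5476)(-0.7942) = -0.4349.

-0.435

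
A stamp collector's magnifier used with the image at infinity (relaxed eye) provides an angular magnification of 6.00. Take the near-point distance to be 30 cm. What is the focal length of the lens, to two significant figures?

For the image at infinity, M = D/f.
f = D/M = 30/6.0 = 5.000 cm.

5.0 cm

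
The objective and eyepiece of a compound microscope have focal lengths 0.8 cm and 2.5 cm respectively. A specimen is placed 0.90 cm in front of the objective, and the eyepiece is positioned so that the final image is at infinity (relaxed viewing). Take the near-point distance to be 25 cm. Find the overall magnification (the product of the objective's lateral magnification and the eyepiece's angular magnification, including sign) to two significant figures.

-80

Objective: 1/d_i = 1/f_obj - 1/d_o = 1/0.8 - 1/0.90 = 0.13889 cm^-1, so d_i = 7.200 cm.
m_obj = -d_i/d_o = -7.200/0.90 = -8.000.
Eyepiece angular magnification (image at infinity): M_eye = D/f_e = 25/2.5 = 10.000.
Overall M = m_obj x M_eye = (-8.000)(10.000) = -80.00.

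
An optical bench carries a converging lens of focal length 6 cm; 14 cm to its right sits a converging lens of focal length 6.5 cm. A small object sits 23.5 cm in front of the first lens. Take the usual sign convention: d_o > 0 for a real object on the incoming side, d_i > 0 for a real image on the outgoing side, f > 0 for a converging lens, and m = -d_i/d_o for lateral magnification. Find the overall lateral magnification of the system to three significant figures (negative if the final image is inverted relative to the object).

-4.00

Applying the thin-lens equation to the first lens, 1/6 = 1/23.5 + 1/d_i1, which gives d_i1 = 8.057 cm.
Its lateral magnification is m_1 = -d_i1/d_o1 = -(8.057)/23.5 = -0.3429.
The intermediate image is 8.057 cm to the right of lens 1, so d_o2 = L - d_i1 = 14 - 8.057 = 5.943 cm.
Applying the thin-lens equation again with f_2 = 6.5 cm and d_o2 = 5.943 cm gives d_i2 = -69.333 cm.
m_2 = -(-69.333)/(5.943) = 11.6667.
Overall magnification: m = m_1 m_2 = -4.0000.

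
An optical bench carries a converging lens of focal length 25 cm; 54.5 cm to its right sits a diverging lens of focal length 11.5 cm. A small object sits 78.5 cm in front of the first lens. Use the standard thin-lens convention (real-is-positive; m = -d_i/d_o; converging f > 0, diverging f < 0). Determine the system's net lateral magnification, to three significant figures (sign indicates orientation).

-0.183

Lens 1: 1/d_i1 = 1/f_1 - 1/d_o1 = 1/25 - 1/78.5 = 0.02726 cm^-1, so d_i1 = 36.682 cm.
m_1 = -(36.682)/78.5 = -0.4673.
Object distance for lens 2: d_o2 = 54.5 - 36.682 = 17.818 cm.
Lens 2: 1/d_i2 = 1/f_2 - 1/d_o2 = 1/(-11.5) - 1/(17.818) = -0.14308 cm^-1, so d_i2 = -6.989 cm.
m_2 = -(-6.989)/(17.818) = 0.3923.
Total m = m_1 x m_2 = (-0.4673)(0.3923) = -0.1833.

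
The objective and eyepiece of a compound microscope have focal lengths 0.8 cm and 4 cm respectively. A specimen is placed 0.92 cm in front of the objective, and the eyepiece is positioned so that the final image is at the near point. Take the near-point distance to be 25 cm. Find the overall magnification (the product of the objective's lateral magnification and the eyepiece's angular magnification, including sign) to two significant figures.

Objective: 1/d_i = 1/f_obj - 1/d_o = 1/0.8 - 1/0.92 = 0.16304 cm^-1, so d_i = 6.133 cm.
m_obj = -d_i/d_o = -6.133/0.92 = -6.667.
Eyepiece angular magnification (image at near point): M_eye = 1 + D/f_e = 1 + 25/4 = 7.250.
Overall M = m_obj x M_eye = (-6.667)(7.250) = -48.33.

-48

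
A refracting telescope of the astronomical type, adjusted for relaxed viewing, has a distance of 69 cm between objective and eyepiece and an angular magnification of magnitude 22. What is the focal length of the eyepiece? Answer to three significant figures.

In normal adjustment the tube length equals f_obj + f_eye and |M| = f_obj/f_eye.
So f_obj = 22 f_eye and 22 f_eye + f_eye = 69 cm, giving f_eye = 69/23 = 3.000 cm and f_obj = 66.000 cm.

3.00 cm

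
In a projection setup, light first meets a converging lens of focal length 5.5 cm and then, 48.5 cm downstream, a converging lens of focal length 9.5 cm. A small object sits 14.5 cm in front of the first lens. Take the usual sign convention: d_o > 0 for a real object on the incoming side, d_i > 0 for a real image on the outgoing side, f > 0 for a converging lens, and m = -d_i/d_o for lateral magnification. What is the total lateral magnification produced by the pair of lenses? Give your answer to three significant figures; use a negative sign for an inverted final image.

0.193

First lens: d_i1 = 1/(1/5.5 - 1/14.5) = 8.861 cm.
m_1 = -(8.861)/14.5 = -0.6111.
That image sits 39.639 cm in front of the second lens, so d_o2 = 39.639 cm.
Second lens: d_i2 = 1/(1/9.5 - 1/(39.639)) = 12.494 cm.
m_2 = -(12.494)/(39.639) = -0.3152.
The system's lateral magnification is m_1 m_2 = (-0.6111)(-0.3152) = 0.1926.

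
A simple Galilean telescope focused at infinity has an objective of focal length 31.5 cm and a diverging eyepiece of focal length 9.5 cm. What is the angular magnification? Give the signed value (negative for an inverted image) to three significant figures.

M = -f_obj/f_eye = -31.5/(-9.5) = 3.316.

3.32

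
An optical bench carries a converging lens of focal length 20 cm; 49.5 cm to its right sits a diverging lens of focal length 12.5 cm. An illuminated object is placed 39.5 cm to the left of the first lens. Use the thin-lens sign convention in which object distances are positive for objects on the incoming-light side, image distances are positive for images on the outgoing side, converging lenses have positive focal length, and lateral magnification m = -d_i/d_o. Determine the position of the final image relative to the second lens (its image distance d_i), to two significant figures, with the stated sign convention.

First lens: d_i1 = 1/(1/20 - 1/39.5) = 40.513 cm.
Object distance for lens 2: d_o2 = 49.5 - 40.513 = 8.987 cm.
Second lens: d_i2 = 1/(1/(-12.5) - 1/(8.987)) = -5.228 cm.

-5.2 cm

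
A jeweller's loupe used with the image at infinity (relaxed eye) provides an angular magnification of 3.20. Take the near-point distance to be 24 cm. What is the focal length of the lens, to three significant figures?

For the image at infinity, M = D/f.
f = D/M = 24/3.2 = 7.500 cm.

7.50 cm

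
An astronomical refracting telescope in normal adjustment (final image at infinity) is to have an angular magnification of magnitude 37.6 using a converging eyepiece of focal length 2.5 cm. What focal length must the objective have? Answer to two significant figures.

94 cm

|M| = f_obj/|f_eye|, so f_obj = |M| x |f_eye| = 37.6 x 2.5 = 94.000 cm.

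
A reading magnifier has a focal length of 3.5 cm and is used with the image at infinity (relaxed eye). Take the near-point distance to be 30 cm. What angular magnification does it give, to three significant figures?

M = D/f = 30/3.5 = 8.571.

8.57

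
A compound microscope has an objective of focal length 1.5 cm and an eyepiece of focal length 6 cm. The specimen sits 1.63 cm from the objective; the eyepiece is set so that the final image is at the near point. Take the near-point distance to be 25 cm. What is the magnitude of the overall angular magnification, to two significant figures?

60

Objective: 1/d_i = 1/f_obj - 1/d_o = 1/1.5 - 1/1.63 = 0.05317 cm^-1, so d_i = 18.808 cm.
m_obj = -d_i/d_o = -18.808/1.63 = -11.538.
Eyepiece angular magnification (image at near point): M_eye = 1 + D/f_e = 1 + 25/6 = 5.167.
Overall M = m_obj x M_eye = (-11.538)(5.167) = -59.62.
|M| = 59.62.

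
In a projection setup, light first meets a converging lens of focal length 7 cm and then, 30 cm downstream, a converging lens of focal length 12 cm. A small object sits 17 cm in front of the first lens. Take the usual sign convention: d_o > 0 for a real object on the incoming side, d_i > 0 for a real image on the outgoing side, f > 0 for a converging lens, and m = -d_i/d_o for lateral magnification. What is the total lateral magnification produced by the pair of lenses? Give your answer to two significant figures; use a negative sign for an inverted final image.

1.4

Lens 1: 1/d_i1 = 1/f_1 - 1/d_o1 = 1/7 - 1/17 = 0.08403 cm^-1, so d_i1 = 11.900 cm.
m_1 = -(11.900)/17 = -0.7000.
Object distance for lens 2: d_o2 = 30 - 11.900 = 18.100 cm.
Lens 2: 1/d_i2 = 1/f_2 - 1/d_o2 = 1/12 - 1/(18.100) = 0.02808 cm^-1, so d_i2 = 35.607 cm.
m_2 = -(35.607)/(18.100) = -1.9672.
Total m = m_1 x m_2 = (-0.7000)(-1.9672) = 1.3770.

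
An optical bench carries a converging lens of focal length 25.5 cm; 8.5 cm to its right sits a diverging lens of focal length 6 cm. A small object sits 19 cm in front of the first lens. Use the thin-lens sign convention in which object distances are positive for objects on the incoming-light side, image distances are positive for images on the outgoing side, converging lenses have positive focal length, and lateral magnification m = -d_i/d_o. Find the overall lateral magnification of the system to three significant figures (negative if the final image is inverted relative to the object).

0.264

First lens: d_i1 = 1/(1/25.5 - 1/19) = -74.538 cm.
m_1 = -(-74.538)/19 = 3.9231.
The intermediate image is virtual, 74.538 cm to the left of lens 1, so d_o2 = L - d_i1 = 8.5 - (-74.538) = 83.038 cm.
Second lens: d_i2 = 1/(1/(-6) - 1/(83.038)) = -5.596 cm.
m_2 = -(-5.596)/(83.038) = 0.0674.
The system's lateral magnification is m_1 m_2 = (3.9231)(0.0674) = 0.2644.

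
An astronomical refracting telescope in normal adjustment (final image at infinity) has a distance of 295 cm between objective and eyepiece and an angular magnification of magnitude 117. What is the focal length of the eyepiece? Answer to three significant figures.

2.50 cm

In normal adjustment the tube length equals f_obj + f_eye and |M| = f_obj/f_eye.
So f_obj = 117 f_eye and 117 f_eye + f_eye = 295 cm, giving f_eye = 295/118 = 2.500 cm and f_obj = 292.500 cm.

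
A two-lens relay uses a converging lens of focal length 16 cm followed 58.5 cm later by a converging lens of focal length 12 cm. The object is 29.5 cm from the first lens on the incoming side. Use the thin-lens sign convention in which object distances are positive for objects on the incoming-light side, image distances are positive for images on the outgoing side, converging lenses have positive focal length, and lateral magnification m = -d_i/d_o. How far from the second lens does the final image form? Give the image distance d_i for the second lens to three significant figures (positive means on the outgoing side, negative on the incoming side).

24.5 cm

Lens 1: 1/d_i1 = 1/f_1 - 1/d_o1 = 1/16 - 1/29.5 = 0.02860 cm^-1, so d_i1 = 34.963 cm.
That image sits 23.537 cm in front of the second lens, so d_o2 = 23.537 cm.
Lens 2: 1/d_i2 = 1/f_2 - 1/d_o2 = 1/12 - 1/(23.537) = 0.04085 cm^-1, so d_i2 = 24.482 cm.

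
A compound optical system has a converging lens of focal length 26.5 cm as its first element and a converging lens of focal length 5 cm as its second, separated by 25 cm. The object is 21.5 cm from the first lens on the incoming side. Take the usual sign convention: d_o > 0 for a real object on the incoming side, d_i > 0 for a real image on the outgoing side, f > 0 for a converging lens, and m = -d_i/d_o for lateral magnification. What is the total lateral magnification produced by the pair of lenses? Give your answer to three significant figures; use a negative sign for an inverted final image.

-0.198

Lens 1: 1/d_i1 = 1/f_1 - 1/d_o1 = 1/26.5 - 1/21.5 = -0.00878 cm^-1, so d_i1 = -113.950 cm.
m_1 = -(-113.950)/21.5 = 5.3000.
The intermediate image is virtual, 113.950 cm to the left of lens 1, so d_o2 = L - d_i1 = 25 - (-113.950) = 138.950 cm.
Lens 2: 1/d_i2 = 1/f_2 - 1/d_o2 = 1/5 - 1/(138.950) = 0.19280 cm^-1, so d_i2 = 5.187 cm.
m_2 = -(5.187)/(138.950) = -0.0373.
Total m = m_1 x m_2 = (5.3000)(-0.0373) = -0.1978.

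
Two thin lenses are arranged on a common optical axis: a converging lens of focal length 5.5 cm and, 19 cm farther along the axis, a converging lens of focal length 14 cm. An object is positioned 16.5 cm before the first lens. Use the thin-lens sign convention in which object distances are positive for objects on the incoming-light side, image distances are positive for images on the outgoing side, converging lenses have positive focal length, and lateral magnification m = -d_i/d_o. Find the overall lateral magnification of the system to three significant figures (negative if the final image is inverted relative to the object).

First lens: d_i1 = 1/(1/5.5 - 1/16.5) = 8.250 cm.
m_1 = -(8.250)/16.5 = -0.5000.
The intermediate image is 8.250 cm to the right of lens 1, so d_o2 = L - d_i1 = 19 - 8.250 = 10.750 cm.
Second lens: d_i2 = 1/(1/14 - 1/(10.750)) = -46.308 cm.
m_2 = -(-46.308)/(10.750) = 4.3077.
Total m = m_1 x m_2 = (-0.5000)(4.3077) = -2.1538.

-2.15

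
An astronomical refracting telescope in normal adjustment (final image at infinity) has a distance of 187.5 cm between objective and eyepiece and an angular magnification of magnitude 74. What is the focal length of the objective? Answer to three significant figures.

In normal adjustment the tube length equals f_obj + f_eye and |M| = f_obj/f_eye.
So f_obj = 74 f_eye and 74 f_eye + f_eye = 187.5 cm, giving f_eye = 187.5/75 = 2.500 cm and f_obj = 185.000 cm.

185 cm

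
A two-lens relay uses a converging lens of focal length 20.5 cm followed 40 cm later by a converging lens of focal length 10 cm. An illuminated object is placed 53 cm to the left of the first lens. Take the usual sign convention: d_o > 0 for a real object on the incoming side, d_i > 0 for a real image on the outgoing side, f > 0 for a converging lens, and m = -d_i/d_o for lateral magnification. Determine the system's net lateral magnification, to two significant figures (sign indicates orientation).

-1.8

Applying the thin-lens equation to the first lens, 1/20.5 = 1/53 + 1/d_i1, which gives d_i1 = 33.431 cm.
Its lateral magnification is m_1 = -d_i1/d_o1 = -(33.431)/53 = -0.6308.
The intermediate image is 33.431 cm to the right of lens 1, so d_o2 = L - d_i1 = 40 - 33.431 = 6.569 cm.
Applying the thin-lens equation again with f_2 = 10 cm and d_o2 = 6.569 cm gives d_i2 = -19.148 cm.
m_2 = -(-19.148)/(6.569) = 2.9148.
Total m = m_1 x m_2 = (-0.6308)(2.9148) = -1.8386.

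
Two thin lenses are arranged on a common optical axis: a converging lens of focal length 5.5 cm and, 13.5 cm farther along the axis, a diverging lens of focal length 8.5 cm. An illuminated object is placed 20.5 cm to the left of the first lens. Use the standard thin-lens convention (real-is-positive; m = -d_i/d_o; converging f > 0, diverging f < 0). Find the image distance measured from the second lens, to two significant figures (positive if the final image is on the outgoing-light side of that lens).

First lens: d_i1 = 1/(1/5.5 - 1/20.5) = 7.517 cm.
Object distance for lens 2: d_o2 = 13.5 - 7.517 = 5.983 cm.
Second lens: d_i2 = 1/(1/(-8.5) - 1/(5.983)) = -3.512 cm.

-3.5 cm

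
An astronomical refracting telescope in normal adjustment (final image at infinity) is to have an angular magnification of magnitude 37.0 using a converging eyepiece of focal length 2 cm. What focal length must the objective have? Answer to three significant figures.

|M| = f_obj/|f_eye|, so f_obj = |M| x |f_eye| = 37.0 x 2 = 74.000 cm.

74.0 cm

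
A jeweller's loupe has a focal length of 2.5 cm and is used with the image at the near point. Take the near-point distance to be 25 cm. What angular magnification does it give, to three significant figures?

11.0

M = 1 + D/f = 1 + 25/2.5 = 11.000.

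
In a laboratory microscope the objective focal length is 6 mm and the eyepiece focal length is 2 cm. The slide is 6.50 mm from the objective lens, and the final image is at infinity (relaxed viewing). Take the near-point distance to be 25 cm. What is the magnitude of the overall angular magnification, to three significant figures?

Convert to cm: f_obj = 6 mm = 0.6 cm; d_o = 6.50 mm = 0.65 cm.
Objective: 1/d_i = 1/f_obj - 1/d_o = 1/0.6 - 1/0.65 = 0.12821 cm^-1, so d_i = 7.800 cm.
m_obj = -d_i/d_o = -7.800/0.65 = -12.000.
Eyepiece angular magnification (image at infinity): M_eye = D/f_e = 25/2 = 12.500.
Overall M = m_obj x M_eye = (-12.000)(12.500) = -150.00.
|M| = 150.00.

150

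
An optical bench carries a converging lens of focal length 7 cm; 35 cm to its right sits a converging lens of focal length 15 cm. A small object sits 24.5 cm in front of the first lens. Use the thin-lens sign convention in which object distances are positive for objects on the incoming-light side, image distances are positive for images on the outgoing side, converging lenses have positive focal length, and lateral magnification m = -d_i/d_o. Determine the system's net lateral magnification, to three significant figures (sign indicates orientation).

Applying the thin-lens equation to the first lens, 1/7 = 1/24.5 + 1/d_i1, which gives d_i1 = 9.800 cm.
Its lateral magnification is m_1 = -d_i1/d_o1 = -(9.800)/24.5 = -0.4000.
The intermediate image is 9.800 cm to the right of lens 1, so d_o2 = L - d_i1 = 35 - 9.800 = 25.200 cm.
Applying the thin-lens equation again with f_2 = 15 cm and d_o2 = 25.200 cm gives d_i2 = 37.059 cm.
m_2 = -(37.059)/(25.200) = -1.4706.
Total m = m_1 x m_2 = (-0.4000)(-1.4706) = 0.5882.

0.588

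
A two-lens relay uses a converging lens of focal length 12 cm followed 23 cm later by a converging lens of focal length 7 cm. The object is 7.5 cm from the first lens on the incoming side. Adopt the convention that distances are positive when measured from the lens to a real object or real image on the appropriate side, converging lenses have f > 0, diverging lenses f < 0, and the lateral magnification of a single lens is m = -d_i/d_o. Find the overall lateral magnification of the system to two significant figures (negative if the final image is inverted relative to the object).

-0.52

First lens: d_i1 = 1/(1/12 - 1/7.5) = -20.000 cm.
m_1 = -(-20.000)/7.5 = 2.6667.
The intermediate image is virtual, 20.000 cm to the left of lens 1, so d_o2 = L - d_i1 = 23 - (-20.000) = 43.000 cm.
Second lens: d_i2 = 1/(1/7 - 1/(43.000)) = 8.361 cm.
m_2 = -(8.361)/(43.000) = -0.1944.
The system's lateral magnification is m_1 m_2 = (2.6667)(-0.1944) = -0.5185.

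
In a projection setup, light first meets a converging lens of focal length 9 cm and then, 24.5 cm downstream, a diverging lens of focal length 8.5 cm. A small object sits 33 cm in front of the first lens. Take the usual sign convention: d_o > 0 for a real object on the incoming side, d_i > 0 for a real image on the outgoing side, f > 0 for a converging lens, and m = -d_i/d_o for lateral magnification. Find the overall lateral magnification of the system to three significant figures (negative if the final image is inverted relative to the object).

Lens 1: 1/d_i1 = 1/f_1 - 1/d_o1 = 1/9 - 1/33 = 0.08081 cm^-1, so d_i1 = 12.375 cm.
m_1 = -(12.375)/33 = -0.3750.
That image sits 12.125 cm in front of the second lens, so d_o2 = 12.125 cm.
Lens 2: 1/d_i2 = 1/f_2 - 1/d_o2 = 1/(-8.5) - 1/(12.125) = -0.20012 cm^-1, so d_i2 = -4.997 cm.
m_2 = -(-4.997)/(12.125) = 0.4121.
The system's lateral magnification is m_1 m_2 = (-0.3750)(0.4121) = -0.1545.

-0.155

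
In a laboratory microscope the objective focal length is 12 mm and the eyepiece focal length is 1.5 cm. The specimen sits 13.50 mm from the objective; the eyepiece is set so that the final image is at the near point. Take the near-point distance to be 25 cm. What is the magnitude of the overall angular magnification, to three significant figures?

Convert to cm: f_obj = 12 mm = 1.2 cm; d_o = 13.50 mm = 1.35 cm.
Objective: 1/d_i = 1/f_obj - 1/d_o = 1/1.2 - 1/1.35 = 0.09259 cm^-1, so d_i = 10.800 cm.
m_obj = -d_i/d_o = -10.800/1.35 = -8.000.
Eyepiece angular magnification (image at near point): M_eye = 1 + D/f_e = 1 + 25/1.5 = 17.667.
Overall M = m_obj x M_eye = (-8.000)(17.667) = -141.33.
|M| = 141.33.

141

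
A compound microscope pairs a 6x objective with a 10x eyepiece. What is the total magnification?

60

The overall magnification of a compound microscope is the product of the objective and eyepiece magnifications:
M = M_obj x M_eye = 6 x 10 = 60.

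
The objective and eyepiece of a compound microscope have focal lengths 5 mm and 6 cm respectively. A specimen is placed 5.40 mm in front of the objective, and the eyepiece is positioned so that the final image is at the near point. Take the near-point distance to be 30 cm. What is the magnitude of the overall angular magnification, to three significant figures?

75.0

Convert to cm: f_obj = 5 mm = 0.5 cm; d_o = 5.40 mm = 0.54 cm.
Objective: 1/d_i = 1/f_obj - 1/d_o = 1/0.5 - 1/0.54 = 0.14815 cm^-1, so d_i = 6.750 cm.
m_obj = -d_i/d_o = -6.750/0.54 = -12.500.
Eyepiece angular magnification (image at near point): M_eye = 1 + D/f_e = 1 + 30/6 = 6.000.
Overall M = m_obj x M_eye = (-12.500)(6.000) = -75.00.
|M| = 75.00.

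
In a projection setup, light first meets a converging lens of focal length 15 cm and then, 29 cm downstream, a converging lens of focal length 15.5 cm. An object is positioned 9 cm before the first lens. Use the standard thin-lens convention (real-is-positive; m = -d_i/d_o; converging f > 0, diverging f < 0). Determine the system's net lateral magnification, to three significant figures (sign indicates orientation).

Applying the thin-lens equation to the first lens, 1/15 = 1/9 + 1/d_i1, which gives d_i1 = -22.500 cm.
Its lateral magnification is m_1 = -d_i1/d_o1 = -(-22.500)/9 = 2.5000.
With d_i1 < 0 the first image is virtual and lies on the object side; the object distance for lens 2 is d_o2 = 29 - (-22.500) = 51.500 cm.
Applying the thin-lens equation again with f_2 = 15.5 cm and d_o2 = 51.500 cm gives d_i2 = 22.174 cm.
m_2 = -(22.174)/(51.500) = -0.4306.
The system's lateral magnification is m_1 m_2 = (2.5000)(-0.4306) = -1.0764.

-1.08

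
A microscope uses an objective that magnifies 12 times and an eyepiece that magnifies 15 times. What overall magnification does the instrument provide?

The overall magnification of a compound microscope is the product of the objective and eyepiece magnifications:
M = M_obj x M_eye = 12 x 15 = 180.

180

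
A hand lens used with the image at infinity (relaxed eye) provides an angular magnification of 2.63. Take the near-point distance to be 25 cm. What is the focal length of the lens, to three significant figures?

For the image at infinity, M = D/f.
f = D/M = 25/2.63 = 9.506 cm.

9.51 cm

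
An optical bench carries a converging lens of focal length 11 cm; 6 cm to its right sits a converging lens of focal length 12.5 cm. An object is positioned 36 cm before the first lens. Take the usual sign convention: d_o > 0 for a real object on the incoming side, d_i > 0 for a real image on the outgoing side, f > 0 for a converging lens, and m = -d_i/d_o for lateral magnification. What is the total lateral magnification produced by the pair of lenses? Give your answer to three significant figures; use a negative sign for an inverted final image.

Applying the thin-lens equation to the first lens, 1/11 = 1/36 + 1/d_i1, which gives d_i1 = 15.840 cm.
Its lateral magnification is m_1 = -d_i1/d_o1 = -(15.840)/36 = -0.4400.
Since 15.840 cm > 6 cm, the first image lies past the second lens and serves as a virtual object: d_o2 = L - d_i1 = -9.840 cm.
Applying the thin-lens equation again with f_2 = 12.5 cm and d_o2 = -9.840 cm gives d_i2 = 5.506 cm.
m_2 = -(5.506)/(-9.840) = 0.5595.
The system's lateral magnification is m_1 m_2 = (-0.4400)(0.5595) = -0.2462.

-0.246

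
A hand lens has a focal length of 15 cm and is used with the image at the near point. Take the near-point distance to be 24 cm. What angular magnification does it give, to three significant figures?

2.60

M = 1 + D/f = 1 + 24/15 = 2.600.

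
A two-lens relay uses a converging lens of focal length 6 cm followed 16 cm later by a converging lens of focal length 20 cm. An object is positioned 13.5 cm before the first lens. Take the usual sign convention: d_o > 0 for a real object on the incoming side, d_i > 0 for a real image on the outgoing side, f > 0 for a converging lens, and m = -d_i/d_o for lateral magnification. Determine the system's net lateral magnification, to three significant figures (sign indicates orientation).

Lens 1: 1/d_i1 = 1/f_1 - 1/d_o1 = 1/6 - 1/13.5 = 0.09259 cm^-1, so d_i1 = 10.800 cm.
m_1 = -(10.800)/13.5 = -0.8000.
The intermediate image is 10.800 cm to the right of lens 1, so d_o2 = L - d_i1 = 16 - 10.800 = 5.200 cm.
Lens 2: 1/d_i2 = 1/f_2 - 1/d_o2 = 1/20 - 1/(5.200) = -0.14231 cm^-1, so d_i2 = -7.027 cm.
m_2 = -(-7.027)/(5.200) = 1.3514.
Overall magnification: m = m_1 m_2 = -1.0811.

-1.08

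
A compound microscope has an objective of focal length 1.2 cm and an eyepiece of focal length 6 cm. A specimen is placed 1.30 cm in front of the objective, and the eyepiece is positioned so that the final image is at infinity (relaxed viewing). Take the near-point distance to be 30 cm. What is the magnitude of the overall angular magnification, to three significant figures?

60.0

Objective: 1/d_i = 1/f_obj - 1/d_o = 1/1.2 - 1/1.30 = 0.06410 cm^-1, so d_i = 15.600 cm.
m_obj = -d_i/d_o = -15.600/1.30 = -12.000.
Eyepiece angular magnification (image at infinity): M_eye = D/f_e = 30/6 = 5.000.
Overall M = m_obj x M_eye = (-12.000)(5.000) = -60.00.
|M| = 60.00.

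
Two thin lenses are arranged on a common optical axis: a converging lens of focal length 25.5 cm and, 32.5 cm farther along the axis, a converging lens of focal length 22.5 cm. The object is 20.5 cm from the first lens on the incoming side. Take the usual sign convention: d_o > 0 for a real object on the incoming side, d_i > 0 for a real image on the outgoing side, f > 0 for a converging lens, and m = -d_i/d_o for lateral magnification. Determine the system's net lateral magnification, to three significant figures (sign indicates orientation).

Lens 1: 1/d_i1 = 1/f_1 - 1/d_o1 = 1/25.5 - 1/20.5 = -0.00956 cm^-1, so d_i1 = -104.550 cm.
m_1 = -(-104.550)/20.5 = 5.1000.
With d_i1 < 0 the first image is virtual and lies on the object side; the object distance for lens 2 is d_o2 = 32.5 - (-104.550) = 137.050 cm.
Lens 2: 1/d_i2 = 1/f_2 - 1/d_o2 = 1/22.5 - 1/(137.050) = 0.03715 cm^-1, so d_i2 = 26.919 cm.
m_2 = -(26.919)/(137.050) = -0.1964.
Overall magnification: m = m_1 m_2 = -1.0017.

-1.00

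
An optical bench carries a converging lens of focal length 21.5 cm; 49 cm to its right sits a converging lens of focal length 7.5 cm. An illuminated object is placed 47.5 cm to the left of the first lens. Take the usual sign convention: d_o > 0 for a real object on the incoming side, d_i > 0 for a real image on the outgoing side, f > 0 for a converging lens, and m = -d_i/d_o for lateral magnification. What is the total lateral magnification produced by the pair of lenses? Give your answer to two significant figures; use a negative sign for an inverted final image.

2.8

Applying the thin-lens equation to the first lens, 1/21.5 = 1/47.5 + 1/d_i1, which gives d_i1 = 39.279 cm.
Its lateral magnification is m_1 = -d_i1/d_o1 = -(39.279)/47.5 = -0.8269.
Object distance for lens 2: d_o2 = 49 - 39.279 = 9.721 cm.
Applying the thin-lens equation again with f_2 = 7.5 cm and d_o2 = 9.721 cm gives d_i2 = 32.825 cm.
m_2 = -(32.825)/(9.721) = -3.3766.
The system's lateral magnification is m_1 m_2 = (-0.8269)(-3.3766) = 2.7922.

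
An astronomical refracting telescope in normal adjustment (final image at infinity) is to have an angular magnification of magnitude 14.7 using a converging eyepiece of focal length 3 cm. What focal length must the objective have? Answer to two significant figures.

|M| = f_obj/|f_eye|, so f_obj = |M| x |f_eye| = 14.7 x 3 = 44.100 cm.

44 cm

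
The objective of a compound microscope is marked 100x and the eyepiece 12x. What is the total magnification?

1200

The overall magnification of a compound microscope is the product of the objective and eyepiece magnifications:
M = M_obj x M_eye = 100 x 12 = 1200.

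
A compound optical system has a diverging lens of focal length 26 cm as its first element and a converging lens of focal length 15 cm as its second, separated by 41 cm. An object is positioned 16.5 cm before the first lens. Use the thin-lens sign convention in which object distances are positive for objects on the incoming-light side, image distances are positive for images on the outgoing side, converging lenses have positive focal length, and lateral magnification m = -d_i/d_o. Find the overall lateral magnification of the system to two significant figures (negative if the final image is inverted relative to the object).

-0.25

Lens 1: 1/d_i1 = 1/f_1 - 1/d_o1 = 1/(-26) - 1/16.5 = -0.09907 cm^-1, so d_i1 = -10.094 cm.
m_1 = -(-10.094)/16.5 = 0.6118.
With d_i1 < 0 the first image is virtual and lies on the object side; the object distance for lens 2 is d_o2 = 41 - (-10.094) = 51.094 cm.
Lens 2: 1/d_i2 = 1/f_2 - 1/d_o2 = 1/15 - 1/(51.094) = 0.04709 cm^-1, so d_i2 = 21.234 cm.
m_2 = -(21.234)/(51.094) = -0.4156.
The system's lateral magnification is m_1 m_2 = (0.6118)(-0.4156) = -0.2542.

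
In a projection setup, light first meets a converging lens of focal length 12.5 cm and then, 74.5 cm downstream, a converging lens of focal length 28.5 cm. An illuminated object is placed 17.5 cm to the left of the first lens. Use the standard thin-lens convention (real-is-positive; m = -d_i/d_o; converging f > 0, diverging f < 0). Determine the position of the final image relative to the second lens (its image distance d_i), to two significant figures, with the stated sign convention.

Applying the thin-lens equation to the first lens, 1/12.5 = 1/17.5 + 1/d_i1, which gives d_i1 = 43.750 cm.
That image sits 30.750 cm in front of the second lens, so d_o2 = 30.750 cm.
Applying the thin-lens equation again with f_2 = 28.5 cm and d_o2 = 30.750 cm gives d_i2 = 389.500 cm.

390 cm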